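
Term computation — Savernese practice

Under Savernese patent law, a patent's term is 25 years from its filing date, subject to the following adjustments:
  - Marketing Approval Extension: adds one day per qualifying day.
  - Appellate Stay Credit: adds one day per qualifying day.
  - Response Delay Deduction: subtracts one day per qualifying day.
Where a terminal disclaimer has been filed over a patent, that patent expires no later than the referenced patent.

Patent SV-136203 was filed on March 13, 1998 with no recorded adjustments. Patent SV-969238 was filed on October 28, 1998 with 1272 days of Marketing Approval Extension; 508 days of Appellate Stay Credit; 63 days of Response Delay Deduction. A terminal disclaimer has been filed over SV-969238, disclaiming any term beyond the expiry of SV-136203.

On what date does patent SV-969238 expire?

Natural term of SV-969238:
  Base: filing + 25 years → 28 October 2023.
  Marketing Approval Extension: +1272 days → 22 April 2027.
  Appellate Stay Credit: +508 days → 11 September 2028.
  Response Delay Deduction: −63 days → 10 July 2028.
Expiry of referenced patent SV-136203:
  Base: filing + 25 years → 13 March 2023.
Terminal disclaimer: SV-969238 expires on the earlier of 10 July 2028 and 13 March 2023.

March 13, 2023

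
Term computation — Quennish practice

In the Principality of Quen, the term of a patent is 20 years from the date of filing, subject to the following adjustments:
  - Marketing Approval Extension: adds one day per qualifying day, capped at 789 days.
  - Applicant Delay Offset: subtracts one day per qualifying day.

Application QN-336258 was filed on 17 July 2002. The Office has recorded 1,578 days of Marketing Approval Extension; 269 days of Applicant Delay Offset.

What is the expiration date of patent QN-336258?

Base term: filing date + 20 years → 17 July 2022.
Marketing Approval Extension: 1578 days claimed exceeds the 789-day cap, so +789 days → 13 September 2024.
Applicant Delay Offset: −269 days → 19 December 2023.

2023-12-19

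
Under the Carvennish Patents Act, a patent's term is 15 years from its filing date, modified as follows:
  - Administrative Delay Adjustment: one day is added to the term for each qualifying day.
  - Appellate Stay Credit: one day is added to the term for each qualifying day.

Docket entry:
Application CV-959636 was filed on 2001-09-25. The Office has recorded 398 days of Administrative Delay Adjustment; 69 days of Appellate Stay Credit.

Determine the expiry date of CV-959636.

2018-01-05

Base term: filing date + 15 years → 25 September 2016.
Administrative Delay Adjustment: +398 days → 28 October 2017.
Appellate Stay Credit: +69 days → 5 January 2018.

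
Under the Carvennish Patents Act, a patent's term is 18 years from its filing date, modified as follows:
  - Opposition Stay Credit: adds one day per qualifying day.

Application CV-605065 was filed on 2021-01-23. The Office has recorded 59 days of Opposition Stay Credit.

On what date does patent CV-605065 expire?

2039-03-23

Base term: filing date + 18 years → 23 January 2039.
Opposition Stay Credit: +59 days → 23 March 2039.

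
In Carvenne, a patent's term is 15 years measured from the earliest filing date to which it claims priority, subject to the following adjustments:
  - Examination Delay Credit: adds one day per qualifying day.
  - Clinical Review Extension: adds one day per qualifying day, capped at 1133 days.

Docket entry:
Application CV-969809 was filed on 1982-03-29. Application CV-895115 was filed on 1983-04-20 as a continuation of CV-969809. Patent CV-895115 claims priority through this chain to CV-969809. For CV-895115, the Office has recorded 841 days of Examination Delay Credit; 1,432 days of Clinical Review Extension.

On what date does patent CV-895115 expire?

Earliest priority filing: 29 March 1982.
Base term: 29 March 1982 + 15 years → 29 March 1997.
Examination Delay Credit: +841 days → 18 July 1999.
Clinical Review Extension: 1432 days claimed exceeds the 1133-day cap, so +1133 days → 24 August 2002.

2002-08-24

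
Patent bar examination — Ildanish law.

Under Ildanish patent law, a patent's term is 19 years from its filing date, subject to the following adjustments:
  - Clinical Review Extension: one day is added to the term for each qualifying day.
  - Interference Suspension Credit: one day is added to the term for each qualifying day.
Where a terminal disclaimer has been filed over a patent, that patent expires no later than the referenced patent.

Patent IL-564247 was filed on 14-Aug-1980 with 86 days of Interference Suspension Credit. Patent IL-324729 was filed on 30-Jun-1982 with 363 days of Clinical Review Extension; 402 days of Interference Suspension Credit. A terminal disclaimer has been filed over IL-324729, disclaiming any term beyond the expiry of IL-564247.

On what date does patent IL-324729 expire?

Natural term of IL-324729:
  Base: filing + 19 years → 30 June 2001.
  Clinical Review Extension: +363 days → 28 June 2002.
  Interference Suspension Credit: +402 days → 4 August 2003.
Expiry of referenced patent IL-564247:
  Base: filing + 19 years → 14 August 1999.
  Interference Suspension Credit: +86 days → 8 November 1999.
Terminal disclaimer: IL-324729 expires on the earlier of 4 August 2003 and 8 November 1999.

November 8, 1999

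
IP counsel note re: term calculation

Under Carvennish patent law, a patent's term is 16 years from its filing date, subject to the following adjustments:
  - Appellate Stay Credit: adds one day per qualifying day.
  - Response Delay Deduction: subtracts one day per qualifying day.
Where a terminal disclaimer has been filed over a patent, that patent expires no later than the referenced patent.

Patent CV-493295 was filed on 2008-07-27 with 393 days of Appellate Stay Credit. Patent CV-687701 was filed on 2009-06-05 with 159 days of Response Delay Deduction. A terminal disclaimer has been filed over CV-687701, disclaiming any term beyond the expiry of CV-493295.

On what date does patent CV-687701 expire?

Natural term of CV-687701:
  Base: filing + 16 years → 5 June 2025.
  Response Delay Deduction: −159 days → 28 December 2024.
Expiry of referenced patent CV-493295:
  Base: filing + 16 years → 27 July 2024.
  Appellate Stay Credit: +393 days → 24 August 2025.
Terminal disclaimer: CV-687701 expires on the earlier of 28 December 2024 and 24 August 2025.

2024-12-28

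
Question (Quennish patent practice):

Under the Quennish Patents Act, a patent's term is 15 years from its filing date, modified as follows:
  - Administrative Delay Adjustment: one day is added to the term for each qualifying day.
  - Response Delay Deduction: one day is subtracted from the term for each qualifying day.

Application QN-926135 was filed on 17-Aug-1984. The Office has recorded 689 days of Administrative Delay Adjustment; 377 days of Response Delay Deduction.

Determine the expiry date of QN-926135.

2000-06-24

Base term: filing date + 15 years → 17 August 1999.
Administrative Delay Adjustment: +689 days → 6 July 2001.
Response Delay Deduction: −377 days → 24 June 2000.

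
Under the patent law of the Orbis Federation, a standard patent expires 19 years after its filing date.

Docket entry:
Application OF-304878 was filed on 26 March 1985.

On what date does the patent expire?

March 26, 2004

Filing date + 19 years → 26 March 2004.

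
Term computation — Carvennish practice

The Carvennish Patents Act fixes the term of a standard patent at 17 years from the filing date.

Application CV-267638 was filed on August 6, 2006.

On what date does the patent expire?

August 6, 2023

Filing date + 17 years → 6 August 2023.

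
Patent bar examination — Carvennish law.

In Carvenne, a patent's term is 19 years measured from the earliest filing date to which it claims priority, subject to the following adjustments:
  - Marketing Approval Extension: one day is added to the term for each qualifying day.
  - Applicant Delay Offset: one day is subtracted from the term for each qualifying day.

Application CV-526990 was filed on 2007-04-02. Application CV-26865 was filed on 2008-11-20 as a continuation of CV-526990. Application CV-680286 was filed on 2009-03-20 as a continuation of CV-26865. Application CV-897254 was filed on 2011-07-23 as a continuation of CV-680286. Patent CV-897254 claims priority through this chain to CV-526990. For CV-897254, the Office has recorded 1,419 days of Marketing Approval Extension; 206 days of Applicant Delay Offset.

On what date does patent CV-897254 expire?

2029-07-28

Earliest priority filing: 2 April 2007.
Base term: 2 April 2007 + 19 years → 2 April 2026.
Marketing Approval Extension: +1419 days → 19 February 2030.
Applicant Delay Offset: −206 days → 28 July 2029.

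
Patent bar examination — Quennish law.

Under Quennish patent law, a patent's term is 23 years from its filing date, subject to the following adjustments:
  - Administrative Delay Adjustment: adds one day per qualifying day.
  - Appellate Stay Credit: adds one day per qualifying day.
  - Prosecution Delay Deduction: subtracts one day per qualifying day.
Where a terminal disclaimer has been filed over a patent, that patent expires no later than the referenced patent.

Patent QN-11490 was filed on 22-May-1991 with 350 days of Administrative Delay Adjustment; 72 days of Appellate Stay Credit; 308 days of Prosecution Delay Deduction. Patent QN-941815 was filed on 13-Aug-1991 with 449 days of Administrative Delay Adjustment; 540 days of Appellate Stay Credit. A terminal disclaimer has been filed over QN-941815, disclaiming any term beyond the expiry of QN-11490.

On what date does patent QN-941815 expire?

Natural term of QN-941815:
  Base: filing + 23 years → 13 August 2014.
  Administrative Delay Adjustment: +449 days → 5 November 2015.
  Appellate Stay Credit: +540 days → 28 April 2017.
Expiry of referenced patent QN-11490:
  Base: filing + 23 years → 22 May 2014.
  Administrative Delay Adjustment: +350 days → 7 May 2015.
  Appellate Stay Credit: +72 days → 18 July 2015.
  Prosecution Delay Deduction: −308 days → 13 September 2014.
Terminal disclaimer: QN-941815 expires on the earlier of 28 April 2017 and 13 September 2014.

September 13, 2014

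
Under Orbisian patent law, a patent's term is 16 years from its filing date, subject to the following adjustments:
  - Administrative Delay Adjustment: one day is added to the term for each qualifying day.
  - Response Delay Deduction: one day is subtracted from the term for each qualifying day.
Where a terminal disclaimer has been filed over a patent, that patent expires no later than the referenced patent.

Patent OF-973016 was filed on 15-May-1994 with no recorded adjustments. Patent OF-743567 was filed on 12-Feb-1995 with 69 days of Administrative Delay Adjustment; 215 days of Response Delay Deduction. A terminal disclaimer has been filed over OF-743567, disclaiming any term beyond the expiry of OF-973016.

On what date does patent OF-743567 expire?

2010-05-15

Natural term of OF-743567:
  Base: filing + 16 years → 12 February 2011.
  Administrative Delay Adjustment: +69 days → 22 April 2011.
  Response Delay Deduction: −215 days → 19 September 2010.
Expiry of referenced patent OF-973016:
  Base: filing + 16 years → 15 May 2010.
Terminal disclaimer: OF-743567 expires on the earlier of 19 September 2010 and 15 May 2010.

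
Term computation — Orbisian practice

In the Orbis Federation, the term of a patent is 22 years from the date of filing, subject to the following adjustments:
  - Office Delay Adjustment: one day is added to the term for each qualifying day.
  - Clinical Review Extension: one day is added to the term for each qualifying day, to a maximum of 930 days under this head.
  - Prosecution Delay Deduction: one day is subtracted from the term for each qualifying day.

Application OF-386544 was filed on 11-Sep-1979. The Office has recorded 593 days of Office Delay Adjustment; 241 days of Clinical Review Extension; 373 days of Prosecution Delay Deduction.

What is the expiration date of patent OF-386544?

2002-12-16

Base term: filing date + 22 years → 11 September 2001.
Office Delay Adjustment: +593 days → 27 April 2003.
Clinical Review Extension: 241 days (within the 930-day cap) → +241 days → 24 December 2003.
Prosecution Delay Deduction: −373 days → 16 December 2002.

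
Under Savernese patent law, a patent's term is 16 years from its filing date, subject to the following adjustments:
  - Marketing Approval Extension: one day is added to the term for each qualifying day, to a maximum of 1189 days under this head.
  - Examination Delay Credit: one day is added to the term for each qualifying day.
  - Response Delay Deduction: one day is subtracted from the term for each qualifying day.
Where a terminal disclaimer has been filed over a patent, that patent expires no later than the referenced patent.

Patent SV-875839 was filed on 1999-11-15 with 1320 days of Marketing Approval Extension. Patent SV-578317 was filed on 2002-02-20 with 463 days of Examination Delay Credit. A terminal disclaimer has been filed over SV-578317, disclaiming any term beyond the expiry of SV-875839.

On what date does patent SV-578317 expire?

Natural term of SV-578317:
  Base: filing + 16 years → 20 February 2018.
  Examination Delay Credit: +463 days → 29 May 2019.
Expiry of referenced patent SV-875839:
  Base: filing + 16 years → 15 November 2015.
  Marketing Approval Extension: 1320 days claimed exceeds the 1189-day cap, so +1189 days → 16 February 2019.
Terminal disclaimer: SV-578317 expires on the earlier of 29 May 2019 and 16 February 2019.

2019-02-16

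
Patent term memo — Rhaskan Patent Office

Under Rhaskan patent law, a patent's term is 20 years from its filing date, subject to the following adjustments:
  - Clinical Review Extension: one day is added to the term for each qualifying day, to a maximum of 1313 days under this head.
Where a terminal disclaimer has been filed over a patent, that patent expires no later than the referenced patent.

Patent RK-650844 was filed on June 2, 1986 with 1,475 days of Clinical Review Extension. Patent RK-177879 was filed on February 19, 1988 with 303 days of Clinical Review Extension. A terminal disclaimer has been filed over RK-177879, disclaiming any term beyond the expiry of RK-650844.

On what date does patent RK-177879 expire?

Natural term of RK-177879:
  Base: filing + 20 years → 19 February 2008.
  Clinical Review Extension: 303 days (within the 1313-day cap) → +303 days → 18 December 2008.
Expiry of referenced patent RK-650844:
  Base: filing + 20 years → 2 June 2006.
  Clinical Review Extension: 1475 days claimed exceeds the 1313-day cap, so +1313 days → 5 January 2010.
Terminal disclaimer: RK-177879 expires on the earlier of 18 December 2008 and 5 January 2010.

2008-12-18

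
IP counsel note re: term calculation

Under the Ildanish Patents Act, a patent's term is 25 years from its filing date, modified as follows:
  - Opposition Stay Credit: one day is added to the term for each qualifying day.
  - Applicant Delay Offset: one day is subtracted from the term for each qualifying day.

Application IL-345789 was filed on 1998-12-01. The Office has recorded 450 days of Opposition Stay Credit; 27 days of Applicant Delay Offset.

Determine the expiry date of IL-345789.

Base term: filing date + 25 years → 1 December 2023.
Opposition Stay Credit: +450 days → 23 February 2025.
Applicant Delay Offset: −27 days → 27 January 2025.

January 27, 2025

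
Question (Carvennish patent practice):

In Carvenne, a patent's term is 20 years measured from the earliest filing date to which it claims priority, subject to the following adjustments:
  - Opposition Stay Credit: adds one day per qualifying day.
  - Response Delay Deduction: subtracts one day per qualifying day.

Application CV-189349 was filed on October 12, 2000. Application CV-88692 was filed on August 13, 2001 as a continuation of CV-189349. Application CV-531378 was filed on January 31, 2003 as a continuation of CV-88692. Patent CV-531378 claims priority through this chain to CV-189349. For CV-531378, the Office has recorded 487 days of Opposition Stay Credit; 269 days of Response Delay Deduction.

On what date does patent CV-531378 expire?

Earliest priority filing: 12 October 2000.
Base term: 12 October 2000 + 20 years → 12 October 2020.
Opposition Stay Credit: +487 days → 11 February 2022.
Response Delay Deduction: −269 days → 18 May 2021.

2021-05-18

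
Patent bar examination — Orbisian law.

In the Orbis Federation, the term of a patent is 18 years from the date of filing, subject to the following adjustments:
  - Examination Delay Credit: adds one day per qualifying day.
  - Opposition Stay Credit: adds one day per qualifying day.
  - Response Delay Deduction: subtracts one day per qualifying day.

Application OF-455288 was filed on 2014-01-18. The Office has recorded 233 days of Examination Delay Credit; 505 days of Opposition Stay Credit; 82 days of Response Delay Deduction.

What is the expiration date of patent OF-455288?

November 4, 2033

Base term: filing date + 18 years → 18 January 2032.
Examination Delay Credit: +233 days → 7 September 2032.
Opposition Stay Credit: +505 days → 25 January 2034.
Response Delay Deduction: −82 days → 4 November 2033.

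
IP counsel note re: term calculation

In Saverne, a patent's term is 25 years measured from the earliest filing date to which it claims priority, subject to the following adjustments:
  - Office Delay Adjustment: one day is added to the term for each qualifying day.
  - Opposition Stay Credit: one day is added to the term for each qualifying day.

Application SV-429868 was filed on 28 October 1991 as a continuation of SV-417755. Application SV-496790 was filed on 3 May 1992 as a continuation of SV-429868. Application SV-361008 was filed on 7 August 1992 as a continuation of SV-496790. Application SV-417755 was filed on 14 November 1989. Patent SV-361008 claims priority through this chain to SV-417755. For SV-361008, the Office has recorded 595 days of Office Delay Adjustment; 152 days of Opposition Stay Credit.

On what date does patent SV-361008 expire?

Earliest priority filing: 14 November 1989.
Base term: 14 November 1989 + 25 years → 14 November 2014.
Office Delay Adjustment: +595 days → 1 July 2016.
Opposition Stay Credit: +152 days → 30 November 2016.

November 30, 2016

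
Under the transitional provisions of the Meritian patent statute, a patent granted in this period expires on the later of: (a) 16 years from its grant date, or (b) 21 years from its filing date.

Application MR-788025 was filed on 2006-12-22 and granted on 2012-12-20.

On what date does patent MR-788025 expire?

(a) grant + 16 years → 20 December 2028.
(b) filing + 21 years → 22 December 2027.
Later of the two: 20 December 2028.

December 20, 2028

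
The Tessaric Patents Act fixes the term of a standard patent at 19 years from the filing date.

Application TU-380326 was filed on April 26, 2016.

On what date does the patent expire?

Filing date + 19 years → 26 April 2035.

2035-04-26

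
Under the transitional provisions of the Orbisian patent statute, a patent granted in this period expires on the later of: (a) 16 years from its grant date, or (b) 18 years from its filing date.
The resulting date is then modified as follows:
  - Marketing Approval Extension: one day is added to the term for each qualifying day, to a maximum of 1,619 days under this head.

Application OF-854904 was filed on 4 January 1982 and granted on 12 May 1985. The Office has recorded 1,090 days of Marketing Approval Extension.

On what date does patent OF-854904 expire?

May 6, 2004

(a) grant + 16 years → 12 May 2001.
(b) filing + 18 years → 4 January 2000.
Later of the two: 12 May 2001.
Marketing Approval Extension: 1090 days (within the 1619-day cap) → +1090 days → 6 May 2004.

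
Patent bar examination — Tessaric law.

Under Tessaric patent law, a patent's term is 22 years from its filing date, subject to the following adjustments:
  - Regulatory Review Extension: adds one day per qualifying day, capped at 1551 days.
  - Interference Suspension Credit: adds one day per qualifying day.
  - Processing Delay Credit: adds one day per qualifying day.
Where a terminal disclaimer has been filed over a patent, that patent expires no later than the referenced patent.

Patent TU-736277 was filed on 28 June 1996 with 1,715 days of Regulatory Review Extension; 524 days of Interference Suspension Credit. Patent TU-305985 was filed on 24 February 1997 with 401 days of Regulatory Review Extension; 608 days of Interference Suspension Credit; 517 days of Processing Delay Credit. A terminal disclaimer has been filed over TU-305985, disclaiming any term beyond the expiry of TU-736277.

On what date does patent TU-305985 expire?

Natural term of TU-305985:
  Base: filing + 22 years → 24 February 2019.
  Regulatory Review Extension: 401 days (within the 1551-day cap) → +401 days → 31 March 2020.
  Interference Suspension Credit: +608 days → 29 November 2021.
  Processing Delay Credit: +517 days → 30 April 2023.
Expiry of referenced patent TU-736277:
  Base: filing + 22 years → 28 June 2018.
  Regulatory Review Extension: 1715 days claimed exceeds the 1551-day cap, so +1551 days → 26 September 2022.
  Interference Suspension Credit: +524 days → 3 March 2024.
Terminal disclaimer: TU-305985 expires on the earlier of 30 April 2023 and 3 March 2024.

2023-04-30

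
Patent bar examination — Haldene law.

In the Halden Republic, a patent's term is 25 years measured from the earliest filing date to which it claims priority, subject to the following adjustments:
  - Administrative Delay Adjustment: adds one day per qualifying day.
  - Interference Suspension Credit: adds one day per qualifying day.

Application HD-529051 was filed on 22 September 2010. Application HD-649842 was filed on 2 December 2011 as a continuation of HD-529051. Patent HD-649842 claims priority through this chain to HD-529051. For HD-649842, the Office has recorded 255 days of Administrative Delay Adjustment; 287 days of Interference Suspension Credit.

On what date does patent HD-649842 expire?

2037-03-17

Earliest priority filing: 22 September 2010.
Base term: 22 September 2010 + 25 years → 22 September 2035.
Administrative Delay Adjustment: +255 days → 3 June 2036.
Interference Suspension Credit: +287 days → 17 March 2037.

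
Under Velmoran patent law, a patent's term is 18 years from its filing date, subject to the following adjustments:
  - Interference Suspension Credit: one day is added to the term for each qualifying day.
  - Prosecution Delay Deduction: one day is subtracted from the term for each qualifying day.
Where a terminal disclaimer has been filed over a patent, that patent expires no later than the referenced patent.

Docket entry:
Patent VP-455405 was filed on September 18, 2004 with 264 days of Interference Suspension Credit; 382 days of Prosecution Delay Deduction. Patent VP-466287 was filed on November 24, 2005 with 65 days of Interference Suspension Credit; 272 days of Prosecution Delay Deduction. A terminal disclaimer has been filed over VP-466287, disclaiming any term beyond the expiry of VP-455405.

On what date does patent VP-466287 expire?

2022-05-23

Natural term of VP-466287:
  Base: filing + 18 years → 24 November 2023.
  Interference Suspension Credit: +65 days → 28 January 2024.
  Prosecution Delay Deduction: −272 days → 1 May 2023.
Expiry of referenced patent VP-455405:
  Base: filing + 18 years → 18 September 2022.
  Interference Suspension Credit: +264 days → 9 June 2023.
  Prosecution Delay Deduction: −382 days → 23 May 2022.
Terminal disclaimer: VP-466287 expires on the earlier of 1 May 2023 and 23 May 2022.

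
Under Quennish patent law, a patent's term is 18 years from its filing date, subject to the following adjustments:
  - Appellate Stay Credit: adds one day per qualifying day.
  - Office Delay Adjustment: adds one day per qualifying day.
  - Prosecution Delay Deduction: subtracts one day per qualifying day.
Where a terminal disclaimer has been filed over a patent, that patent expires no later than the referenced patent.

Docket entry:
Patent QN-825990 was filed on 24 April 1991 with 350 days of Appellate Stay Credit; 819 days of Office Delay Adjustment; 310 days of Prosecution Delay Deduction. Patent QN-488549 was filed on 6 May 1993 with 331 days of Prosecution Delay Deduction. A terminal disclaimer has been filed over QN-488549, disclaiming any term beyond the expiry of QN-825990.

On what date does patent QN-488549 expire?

Natural term of QN-488549:
  Base: filing + 18 years → 6 May 2011.
  Prosecution Delay Deduction: −331 days → 9 June 2010.
Expiry of referenced patent QN-825990:
  Base: filing + 18 years → 24 April 2009.
  Appellate Stay Credit: +350 days → 9 April 2010.
  Office Delay Adjustment: +819 days → 6 July 2012.
  Prosecution Delay Deduction: −310 days → 31 August 2011.
Terminal disclaimer: QN-488549 expires on the earlier of 9 June 2010 and 31 August 2011.

June 9, 2010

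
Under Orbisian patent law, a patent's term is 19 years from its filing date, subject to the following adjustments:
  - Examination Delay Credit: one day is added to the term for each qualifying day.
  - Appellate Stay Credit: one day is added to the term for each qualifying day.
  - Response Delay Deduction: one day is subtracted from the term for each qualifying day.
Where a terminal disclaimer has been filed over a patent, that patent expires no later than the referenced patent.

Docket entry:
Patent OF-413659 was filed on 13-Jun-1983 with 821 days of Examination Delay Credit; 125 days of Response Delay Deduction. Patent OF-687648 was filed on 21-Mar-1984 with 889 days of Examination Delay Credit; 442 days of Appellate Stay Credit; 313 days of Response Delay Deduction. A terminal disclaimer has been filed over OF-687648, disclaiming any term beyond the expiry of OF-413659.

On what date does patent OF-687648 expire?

May 9, 2004

Natural term of OF-687648:
  Base: filing + 19 years → 21 March 2003.
  Examination Delay Credit: +889 days → 26 August 2005.
  Appellate Stay Credit: +442 days → 11 November 2006.
  Response Delay Deduction: −313 days → 2 January 2006.
Expiry of referenced patent OF-413659:
  Base: filing + 19 years → 13 June 2002.
  Examination Delay Credit: +821 days → 11 September 2004.
  Response Delay Deduction: −125 days → 9 May 2004.
Terminal disclaimer: OF-687648 expires on the earlier of 2 January 2006 and 9 May 2004.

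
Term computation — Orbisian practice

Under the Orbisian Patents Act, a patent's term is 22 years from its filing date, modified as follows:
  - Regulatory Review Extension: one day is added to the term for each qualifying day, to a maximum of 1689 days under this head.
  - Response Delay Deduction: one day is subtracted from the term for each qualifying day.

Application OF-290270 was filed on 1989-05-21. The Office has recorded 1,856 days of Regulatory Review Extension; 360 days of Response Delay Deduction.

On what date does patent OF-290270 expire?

2015-01-09

Base term: filing date + 22 years → 21 May 2011.
Regulatory Review Extension: 1856 days claimed exceeds the 1689-day cap, so +1689 days → 4 January 2016.
Response Delay Deduction: −360 days → 9 January 2015.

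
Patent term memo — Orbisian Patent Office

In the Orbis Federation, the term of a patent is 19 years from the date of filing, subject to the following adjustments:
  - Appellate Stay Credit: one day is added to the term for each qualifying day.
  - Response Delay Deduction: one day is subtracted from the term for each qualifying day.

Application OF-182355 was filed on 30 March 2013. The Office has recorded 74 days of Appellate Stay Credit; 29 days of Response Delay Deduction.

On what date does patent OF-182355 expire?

Base term: filing date + 19 years → 30 March 2032.
Appellate Stay Credit: +74 days → 12 June 2032.
Response Delay Deduction: −29 days → 14 May 2032.

May 14, 2032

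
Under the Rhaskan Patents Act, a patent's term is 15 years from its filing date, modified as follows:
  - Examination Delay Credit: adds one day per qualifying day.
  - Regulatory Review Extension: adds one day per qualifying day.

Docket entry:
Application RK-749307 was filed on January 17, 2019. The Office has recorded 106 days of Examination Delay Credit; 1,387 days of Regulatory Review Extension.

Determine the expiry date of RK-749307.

Base term: filing date + 15 years → 17 January 2034.
Examination Delay Credit: +106 days → 3 May 2034.
Regulatory Review Extension: +1387 days → 18 February 2038.

2038-02-18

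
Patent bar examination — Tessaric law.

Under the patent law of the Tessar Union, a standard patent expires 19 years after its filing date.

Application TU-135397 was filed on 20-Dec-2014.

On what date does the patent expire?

December 20, 2033

Filing date + 19 years → 20 December 2033.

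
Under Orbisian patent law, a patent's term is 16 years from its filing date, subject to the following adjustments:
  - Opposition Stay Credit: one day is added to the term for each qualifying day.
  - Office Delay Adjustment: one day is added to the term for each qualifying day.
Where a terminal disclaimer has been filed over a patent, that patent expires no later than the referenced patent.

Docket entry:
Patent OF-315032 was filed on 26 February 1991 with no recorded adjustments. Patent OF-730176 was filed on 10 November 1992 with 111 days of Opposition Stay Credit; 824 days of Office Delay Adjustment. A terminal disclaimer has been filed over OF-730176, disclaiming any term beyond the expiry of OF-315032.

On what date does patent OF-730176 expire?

2007-02-26

Natural term of OF-730176:
  Base: filing + 16 years → 10 November 2008.
  Opposition Stay Credit: +111 days → 1 March 2009.
  Office Delay Adjustment: +824 days → 3 June 2011.
Expiry of referenced patent OF-315032:
  Base: filing + 16 years → 26 February 2007.
Terminal disclaimer: OF-730176 expires on the earlier of 3 June 2011 and 26 February 2007.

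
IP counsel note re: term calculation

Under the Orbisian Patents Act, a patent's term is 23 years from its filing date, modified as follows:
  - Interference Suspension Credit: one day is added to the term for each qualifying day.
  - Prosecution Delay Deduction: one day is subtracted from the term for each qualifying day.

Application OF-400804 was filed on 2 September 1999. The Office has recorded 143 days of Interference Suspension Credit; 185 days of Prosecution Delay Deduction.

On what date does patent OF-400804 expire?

2022-07-22

Base term: filing date + 23 years → 2 September 2022.
Interference Suspension Credit: +143 days → 23 January 2023.
Prosecution Delay Deduction: −185 days → 22 July 2022.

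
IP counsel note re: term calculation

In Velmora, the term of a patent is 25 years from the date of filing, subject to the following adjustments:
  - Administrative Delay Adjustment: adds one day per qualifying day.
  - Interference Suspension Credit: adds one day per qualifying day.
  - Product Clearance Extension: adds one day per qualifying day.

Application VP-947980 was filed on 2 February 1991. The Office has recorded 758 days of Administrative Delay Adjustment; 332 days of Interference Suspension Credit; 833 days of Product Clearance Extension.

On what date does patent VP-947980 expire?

Base term: filing date + 25 years → 2 February 2016.
Administrative Delay Adjustment: +758 days → 1 March 2018.
Interference Suspension Credit: +332 days → 27 January 2019.
Product Clearance Extension: +833 days → 9 May 2021.

May 9, 2021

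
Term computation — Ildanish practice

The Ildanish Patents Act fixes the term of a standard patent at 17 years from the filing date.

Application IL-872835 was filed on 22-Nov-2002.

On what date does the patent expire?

Filing date + 17 years → 22 November 2019.

2019-11-22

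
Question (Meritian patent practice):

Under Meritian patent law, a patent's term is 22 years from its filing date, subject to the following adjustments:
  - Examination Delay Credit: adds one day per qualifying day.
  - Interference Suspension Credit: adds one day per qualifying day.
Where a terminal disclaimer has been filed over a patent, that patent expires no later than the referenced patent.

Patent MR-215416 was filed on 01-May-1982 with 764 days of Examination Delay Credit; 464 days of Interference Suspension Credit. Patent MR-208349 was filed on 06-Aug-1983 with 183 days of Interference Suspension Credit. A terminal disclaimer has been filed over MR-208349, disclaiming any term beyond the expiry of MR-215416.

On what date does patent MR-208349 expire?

Natural term of MR-208349:
  Base: filing + 22 years → 6 August 2005.
  Interference Suspension Credit: +183 days → 5 February 2006.
Expiry of referenced patent MR-215416:
  Base: filing + 22 years → 1 May 2004.
  Examination Delay Credit: +764 days → 4 June 2006.
  Interference Suspension Credit: +464 days → 11 September 2007.
Terminal disclaimer: MR-208349 expires on the earlier of 5 February 2006 and 11 September 2007.

February 5, 2006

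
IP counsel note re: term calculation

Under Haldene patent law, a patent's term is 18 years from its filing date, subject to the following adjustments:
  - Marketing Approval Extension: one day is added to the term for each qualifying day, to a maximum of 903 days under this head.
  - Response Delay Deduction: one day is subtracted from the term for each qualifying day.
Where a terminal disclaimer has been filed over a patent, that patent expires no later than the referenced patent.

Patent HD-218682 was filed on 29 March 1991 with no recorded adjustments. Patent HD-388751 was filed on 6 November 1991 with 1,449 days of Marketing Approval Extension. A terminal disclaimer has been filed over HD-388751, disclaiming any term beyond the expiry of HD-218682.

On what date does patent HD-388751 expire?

2009-03-29

Natural term of HD-388751:
  Base: filing + 18 years → 6 November 2009.
  Marketing Approval Extension: 1449 days claimed exceeds the 903-day cap, so +903 days → 27 April 2012.
Expiry of referenced patent HD-218682:
  Base: filing + 18 years → 29 March 2009.
Terminal disclaimer: HD-388751 expires on the earlier of 27 April 2012 and 29 March 2009.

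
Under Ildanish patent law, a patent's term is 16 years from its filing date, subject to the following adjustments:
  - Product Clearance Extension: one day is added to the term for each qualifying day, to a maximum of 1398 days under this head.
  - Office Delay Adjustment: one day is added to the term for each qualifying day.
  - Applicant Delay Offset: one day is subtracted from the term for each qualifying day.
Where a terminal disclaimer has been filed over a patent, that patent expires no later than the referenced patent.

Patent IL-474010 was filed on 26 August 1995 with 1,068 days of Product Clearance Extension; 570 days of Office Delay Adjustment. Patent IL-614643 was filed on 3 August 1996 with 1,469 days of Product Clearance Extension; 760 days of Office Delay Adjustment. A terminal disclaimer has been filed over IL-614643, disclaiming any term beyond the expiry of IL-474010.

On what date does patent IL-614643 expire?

Natural term of IL-614643:
  Base: filing + 16 years → 3 August 2012.
  Product Clearance Extension: 1469 days claimed exceeds the 1398-day cap, so +1398 days → 1 June 2016.
  Office Delay Adjustment: +760 days → 1 July 2018.
Expiry of referenced patent IL-474010:
  Base: filing + 16 years → 26 August 2011.
  Product Clearance Extension: 1068 days (within the 1398-day cap) → +1068 days → 29 July 2014.
  Office Delay Adjustment: +570 days → 19 February 2016.
Terminal disclaimer: IL-614643 expires on the earlier of 1 July 2018 and 19 February 2016.

February 19, 2016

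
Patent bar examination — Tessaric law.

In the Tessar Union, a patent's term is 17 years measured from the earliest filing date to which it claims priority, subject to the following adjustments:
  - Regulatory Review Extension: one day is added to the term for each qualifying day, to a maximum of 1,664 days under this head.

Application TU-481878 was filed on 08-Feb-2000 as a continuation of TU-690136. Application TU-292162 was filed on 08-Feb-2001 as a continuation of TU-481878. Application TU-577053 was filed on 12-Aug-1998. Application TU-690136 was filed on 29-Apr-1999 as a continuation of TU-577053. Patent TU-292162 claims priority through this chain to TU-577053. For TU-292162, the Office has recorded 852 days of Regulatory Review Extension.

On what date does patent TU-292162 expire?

Earliest priority filing: 12 August 1998.
Base term: 12 August 1998 + 17 years → 12 August 2015.
Regulatory Review Extension: 852 days (within the 1664-day cap) → +852 days → 11 December 2017.

December 11, 2017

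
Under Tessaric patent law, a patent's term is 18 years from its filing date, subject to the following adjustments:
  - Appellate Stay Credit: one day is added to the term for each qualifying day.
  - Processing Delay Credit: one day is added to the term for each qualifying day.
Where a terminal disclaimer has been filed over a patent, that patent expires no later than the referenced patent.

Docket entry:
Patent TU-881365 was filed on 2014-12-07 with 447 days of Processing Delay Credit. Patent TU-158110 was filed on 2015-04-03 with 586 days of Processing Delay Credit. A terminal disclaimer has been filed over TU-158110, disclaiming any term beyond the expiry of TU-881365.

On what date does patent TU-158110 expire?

2034-02-27

Natural term of TU-158110:
  Base: filing + 18 years → 3 April 2033.
  Processing Delay Credit: +586 days → 10 November 2034.
Expiry of referenced patent TU-881365:
  Base: filing + 18 years → 7 December 2032.
  Processing Delay Credit: +447 days → 27 February 2034.
Terminal disclaimer: TU-158110 expires on the earlier of 10 November 2034 and 27 February 2034.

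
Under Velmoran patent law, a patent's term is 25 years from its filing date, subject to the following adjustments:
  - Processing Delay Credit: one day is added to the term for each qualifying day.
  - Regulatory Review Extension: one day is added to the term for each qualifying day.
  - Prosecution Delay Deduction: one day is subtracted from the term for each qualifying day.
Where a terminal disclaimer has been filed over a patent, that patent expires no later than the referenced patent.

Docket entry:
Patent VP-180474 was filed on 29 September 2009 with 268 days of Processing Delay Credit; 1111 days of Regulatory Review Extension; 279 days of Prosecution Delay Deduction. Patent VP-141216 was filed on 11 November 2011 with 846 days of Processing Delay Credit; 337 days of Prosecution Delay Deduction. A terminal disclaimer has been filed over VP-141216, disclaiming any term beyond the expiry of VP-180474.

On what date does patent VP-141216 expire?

Natural term of VP-141216:
  Base: filing + 25 years → 11 November 2036.
  Processing Delay Credit: +846 days → 7 March 2039.
  Prosecution Delay Deduction: −337 days → 4 April 2038.
Expiry of referenced patent VP-180474:
  Base: filing + 25 years → 29 September 2034.
  Processing Delay Credit: +268 days → 24 June 2035.
  Regulatory Review Extension: +1111 days → 9 July 2038.
  Prosecution Delay Deduction: −279 days → 3 October 2037.
Terminal disclaimer: VP-141216 expires on the earlier of 4 April 2038 and 3 October 2037.

2037-10-03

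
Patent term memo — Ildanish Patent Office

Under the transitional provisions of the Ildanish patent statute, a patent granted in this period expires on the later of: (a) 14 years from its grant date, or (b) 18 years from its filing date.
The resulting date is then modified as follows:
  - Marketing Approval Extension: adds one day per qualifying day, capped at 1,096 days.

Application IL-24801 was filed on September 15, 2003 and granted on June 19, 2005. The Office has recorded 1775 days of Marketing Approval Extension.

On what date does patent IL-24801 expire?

(a) grant + 14 years → 19 June 2019.
(b) filing + 18 years → 15 September 2021.
Later of the two: 15 September 2021.
Marketing Approval Extension: 1775 days claimed exceeds the 1096-day cap, so +1096 days → 15 September 2024.

September 15, 2024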